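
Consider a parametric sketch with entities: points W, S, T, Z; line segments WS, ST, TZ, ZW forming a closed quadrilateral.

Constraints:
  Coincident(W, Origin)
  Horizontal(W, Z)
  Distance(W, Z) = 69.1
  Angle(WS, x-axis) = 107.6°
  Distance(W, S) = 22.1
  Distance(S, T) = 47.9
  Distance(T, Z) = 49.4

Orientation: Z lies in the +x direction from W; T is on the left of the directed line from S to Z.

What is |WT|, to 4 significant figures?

53.99

W is at the origin; WZ is horizontal with |WZ| = 69.1 and Z in +x, so Z = (69.1, 0). WS runs at 107.6° with |WS| = 22.1, so S = (-6.682, 21.07). T is determined by |ST| = 47.9 and |TZ| = 49.4 together: it lies at the intersection of circle(S, 47.9) and circle(Z, 49.4). With |SZ| = 78.66, the foot of the radical line on SZ is 38.40 from S and the perpendicular offset is √(47.9² − 38.40²) = 28.63. Taking the left-of-SZ solution: T = (37.98, 38.37).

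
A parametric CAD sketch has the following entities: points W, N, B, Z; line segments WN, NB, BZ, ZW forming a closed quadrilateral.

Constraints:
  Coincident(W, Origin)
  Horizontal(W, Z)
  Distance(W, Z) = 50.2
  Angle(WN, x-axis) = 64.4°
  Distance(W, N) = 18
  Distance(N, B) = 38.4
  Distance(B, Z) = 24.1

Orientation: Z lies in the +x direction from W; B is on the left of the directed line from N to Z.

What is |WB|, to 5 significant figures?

51.233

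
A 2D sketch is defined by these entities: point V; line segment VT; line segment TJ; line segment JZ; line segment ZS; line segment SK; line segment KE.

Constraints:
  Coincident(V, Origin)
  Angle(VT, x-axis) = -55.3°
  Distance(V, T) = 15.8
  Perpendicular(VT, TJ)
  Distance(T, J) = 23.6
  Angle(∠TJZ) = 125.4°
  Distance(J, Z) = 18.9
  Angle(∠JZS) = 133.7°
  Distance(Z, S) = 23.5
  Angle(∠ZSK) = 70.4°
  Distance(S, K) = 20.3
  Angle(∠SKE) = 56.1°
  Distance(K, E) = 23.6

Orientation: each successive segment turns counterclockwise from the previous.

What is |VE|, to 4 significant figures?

33.97

V is at the origin; VT runs at -55.3° with length 15.8, so T = (8.995, -12.99). VT is perpendicular to TJ, so TJ runs at 34.70°; with |TJ| = 23.6, J = (28.40, 0.4451). ∠TJZ = 125.4° gives JZ at 89.30° from the x-axis; with |JZ| = 18.9, Z = (28.63, 19.34). ∠JZS = 133.7° gives ZS at 135.6° from the x-axis; with |ZS| = 23.5, S = (11.84, 35.79). ∠ZSK = 70.4° gives SK at -114.8° from the x-axis; with |SK| = 20.3, K = (3.323, 17.36). ∠SKE = 56.1° gives KE at 9.100° from the x-axis; with |KE| = 23.6, E = (26.63, 21.09). Then |VE| = |E − V| = 33.97.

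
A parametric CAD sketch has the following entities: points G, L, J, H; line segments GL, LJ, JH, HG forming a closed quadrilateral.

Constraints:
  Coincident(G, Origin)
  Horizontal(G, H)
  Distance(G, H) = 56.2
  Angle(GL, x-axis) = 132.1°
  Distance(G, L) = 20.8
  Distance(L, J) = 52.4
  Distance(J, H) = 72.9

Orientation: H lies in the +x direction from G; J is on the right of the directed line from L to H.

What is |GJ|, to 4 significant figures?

37.14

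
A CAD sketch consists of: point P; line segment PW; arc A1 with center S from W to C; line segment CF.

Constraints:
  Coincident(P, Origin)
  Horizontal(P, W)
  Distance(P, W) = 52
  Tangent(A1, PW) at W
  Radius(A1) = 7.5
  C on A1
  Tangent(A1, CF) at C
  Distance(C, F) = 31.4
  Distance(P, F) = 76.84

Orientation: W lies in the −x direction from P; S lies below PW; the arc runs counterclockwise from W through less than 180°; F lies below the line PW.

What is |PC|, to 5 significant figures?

59.427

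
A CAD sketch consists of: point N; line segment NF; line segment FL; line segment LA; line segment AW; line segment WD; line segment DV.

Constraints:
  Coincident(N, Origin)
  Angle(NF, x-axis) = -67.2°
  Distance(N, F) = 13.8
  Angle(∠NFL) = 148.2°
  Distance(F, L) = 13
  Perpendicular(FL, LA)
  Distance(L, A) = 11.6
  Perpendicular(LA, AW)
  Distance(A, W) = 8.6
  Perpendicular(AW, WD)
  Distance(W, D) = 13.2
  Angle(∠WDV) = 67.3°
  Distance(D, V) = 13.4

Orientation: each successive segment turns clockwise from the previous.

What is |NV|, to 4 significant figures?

28.73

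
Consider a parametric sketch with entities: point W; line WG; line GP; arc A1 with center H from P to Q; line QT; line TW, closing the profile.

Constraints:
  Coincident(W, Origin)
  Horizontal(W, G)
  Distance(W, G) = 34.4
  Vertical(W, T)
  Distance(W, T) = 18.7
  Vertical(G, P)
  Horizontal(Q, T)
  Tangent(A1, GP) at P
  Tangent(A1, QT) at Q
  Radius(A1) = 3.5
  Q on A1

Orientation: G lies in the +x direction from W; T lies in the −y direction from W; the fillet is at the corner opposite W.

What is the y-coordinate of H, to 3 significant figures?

-15.2

W is at the origin; WG is horizontal with |WG| = 34.4 and G on the +x side, so G = (34.4, 0.00). W and T share the same x with |WT| = 18.7 and T on the −y side, so T = (0.00, -18.7). The virtual corner opposite W is at (34.4, -18.7). The tangent condition forces HP to be normal to GP and the tangent condition forces HQ to be normal to QT, with radius 3.5, so the center H sits 3.5 in from both sides at H = (30.9, -15.2). So H.y = -15.2.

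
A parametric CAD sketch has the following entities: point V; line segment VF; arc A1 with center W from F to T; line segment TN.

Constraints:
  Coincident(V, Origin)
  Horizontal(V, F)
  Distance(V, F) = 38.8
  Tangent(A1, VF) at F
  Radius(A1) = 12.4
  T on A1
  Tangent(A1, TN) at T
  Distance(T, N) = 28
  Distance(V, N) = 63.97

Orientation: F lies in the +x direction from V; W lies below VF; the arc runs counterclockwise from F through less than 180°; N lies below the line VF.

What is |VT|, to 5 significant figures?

36.314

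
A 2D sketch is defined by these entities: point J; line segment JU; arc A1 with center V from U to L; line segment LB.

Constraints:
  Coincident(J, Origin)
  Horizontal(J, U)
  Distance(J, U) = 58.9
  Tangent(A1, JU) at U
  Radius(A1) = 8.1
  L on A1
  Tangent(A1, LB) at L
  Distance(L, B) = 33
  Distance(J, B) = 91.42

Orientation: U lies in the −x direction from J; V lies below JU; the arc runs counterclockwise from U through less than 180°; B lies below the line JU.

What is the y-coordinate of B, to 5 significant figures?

-26.417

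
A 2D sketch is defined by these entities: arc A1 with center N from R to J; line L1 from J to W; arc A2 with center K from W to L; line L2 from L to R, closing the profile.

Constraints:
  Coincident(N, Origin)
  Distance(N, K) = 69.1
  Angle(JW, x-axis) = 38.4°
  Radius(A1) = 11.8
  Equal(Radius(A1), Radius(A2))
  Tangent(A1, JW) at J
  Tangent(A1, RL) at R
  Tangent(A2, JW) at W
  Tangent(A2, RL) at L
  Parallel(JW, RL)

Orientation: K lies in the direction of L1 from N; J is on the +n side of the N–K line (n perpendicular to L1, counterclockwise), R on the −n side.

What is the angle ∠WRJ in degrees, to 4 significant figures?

71.14°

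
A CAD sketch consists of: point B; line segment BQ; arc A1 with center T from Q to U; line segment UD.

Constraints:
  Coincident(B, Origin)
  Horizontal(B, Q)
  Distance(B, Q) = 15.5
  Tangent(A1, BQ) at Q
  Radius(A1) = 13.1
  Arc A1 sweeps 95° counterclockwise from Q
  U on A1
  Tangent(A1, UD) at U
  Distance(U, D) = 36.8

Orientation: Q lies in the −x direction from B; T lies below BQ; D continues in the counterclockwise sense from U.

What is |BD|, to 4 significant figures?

56.86

B is at the origin; BQ is horizontal with |BQ| = 15.5 and Q on the −x side, so Q = (-15.50, 0.000). A1 meets BQ tangentially, so TQ is at right angles to BQ, so T = Q + (0, -13.1) = (-15.50, -13.10). On A1, Q sits at bearing 90° from T; a 95° counterclockwise sweep puts U at bearing 185°, so U = T + 13.1·(cos 185°, sin 185°) = (-28.55, -14.24). Tangency of A1 to UD means the radius TU is perpendicular to UD, so UD runs along (−sin 185°, cos 185°); with |UD| = 36.8, D = (-25.34, -50.90). Then |BD| = |D − B| = 56.86.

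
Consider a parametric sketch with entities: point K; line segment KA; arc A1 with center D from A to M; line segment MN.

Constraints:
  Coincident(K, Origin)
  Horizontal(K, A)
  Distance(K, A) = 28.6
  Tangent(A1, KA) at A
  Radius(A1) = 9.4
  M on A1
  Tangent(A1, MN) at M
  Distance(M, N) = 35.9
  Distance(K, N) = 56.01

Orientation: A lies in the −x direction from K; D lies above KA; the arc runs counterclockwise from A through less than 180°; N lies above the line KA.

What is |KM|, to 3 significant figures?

23.3

K is at the origin; K and A share the same y with |KA| = 28.6 and A on the −x side, so A = (-28.6, 0.00). Since A1 is tangent to KA there, DA ⟂ KA, so D = A + (0, 9.4) = (-28.6, 9.40). Since DM ⟂ MN (tangency), |DN| = √(9.4² + 35.9²) = 37.1 regardless of where M sits on A1. So N lies on both circle(K, 56.01) and circle(D, 37.1); the above-KA intersection is N = (-31.4, 46.4). M is the foot of the tangent from N: M = (-19.7, 12.5).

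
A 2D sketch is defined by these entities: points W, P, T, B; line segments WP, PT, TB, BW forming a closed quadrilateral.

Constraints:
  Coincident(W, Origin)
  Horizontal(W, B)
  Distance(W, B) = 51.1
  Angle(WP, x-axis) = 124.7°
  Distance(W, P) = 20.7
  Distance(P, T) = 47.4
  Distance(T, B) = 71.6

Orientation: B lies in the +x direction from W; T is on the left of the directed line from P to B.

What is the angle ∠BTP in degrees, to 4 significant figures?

62.55°

W is at the origin; W and B share the same y with |WB| = 51.1 and B in +x, so B = (51.1, 0). WP runs at 124.7° with |WP| = 20.7, so P = (-11.78, 17.02). T is determined by |PT| = 47.4 and |TB| = 71.6 together: it lies at the intersection of circle(P, 47.4) and circle(B, 71.6). With |PB| = 65.15, the foot of the radical line on PB is 10.47 from P and the perpendicular offset is √(47.4² − 10.47²) = 46.23. Taking the left-of-PB solution: T = (10.40, 58.91).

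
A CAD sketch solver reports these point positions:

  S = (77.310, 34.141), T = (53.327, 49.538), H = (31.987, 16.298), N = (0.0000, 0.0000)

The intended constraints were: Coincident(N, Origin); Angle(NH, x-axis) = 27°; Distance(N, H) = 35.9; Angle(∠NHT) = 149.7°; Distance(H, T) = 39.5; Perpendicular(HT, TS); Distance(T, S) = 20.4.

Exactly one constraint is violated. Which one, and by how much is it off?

Distance(T, S) = 20.4 — off by 8.10.

N = (0.00, 0.00) ✓; NH at 27.00° ✓; |NH| = 35.90 ✓; ∠NHT = 149.7° ✓; |HT| = 39.50 ✓; ∠(HT, TS) = 90.00° ✓; |TS| = 28.50 ✗.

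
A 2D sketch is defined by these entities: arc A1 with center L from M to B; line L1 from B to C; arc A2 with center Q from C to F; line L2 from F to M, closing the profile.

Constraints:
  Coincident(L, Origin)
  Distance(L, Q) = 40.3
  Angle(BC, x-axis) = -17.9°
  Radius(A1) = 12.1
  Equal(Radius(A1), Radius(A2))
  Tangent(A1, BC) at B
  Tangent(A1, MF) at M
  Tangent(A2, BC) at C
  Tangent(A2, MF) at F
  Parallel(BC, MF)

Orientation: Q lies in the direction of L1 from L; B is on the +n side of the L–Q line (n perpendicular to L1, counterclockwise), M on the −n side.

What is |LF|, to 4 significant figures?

42.08

The slot axis is L1's direction at -17.9°, so u = (cos -17.9°, sin -17.9°) = (0.9516, -0.3074) and n = (−sin -17.9°, cos -17.9°) = (0.3074, 0.9516). L is at the origin and Q lies 40.3 along u from L, so Q = 40.3·u = (38.35, -12.39). Tangency of A1 to both parallel lines with radius 12.1 puts B and M at L ± 12.1·n: B = (3.719, 11.51), M = (-3.719, -11.51). Equal radii place C and F the same way about Q: C = Q + 12.1·n = (42.07, -0.8722), F = Q − 12.1·n = (34.63, -23.90). Then |LF| = |F − L| = 42.08.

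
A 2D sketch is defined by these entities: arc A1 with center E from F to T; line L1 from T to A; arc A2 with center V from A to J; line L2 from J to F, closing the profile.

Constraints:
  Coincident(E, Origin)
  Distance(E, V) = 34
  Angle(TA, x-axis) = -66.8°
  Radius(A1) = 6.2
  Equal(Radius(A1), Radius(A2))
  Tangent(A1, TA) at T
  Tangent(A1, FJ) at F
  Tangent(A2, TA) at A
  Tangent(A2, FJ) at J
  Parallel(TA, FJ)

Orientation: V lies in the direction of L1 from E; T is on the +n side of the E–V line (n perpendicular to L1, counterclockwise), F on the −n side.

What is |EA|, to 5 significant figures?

34.561

The slot axis is L1's direction at -66.8°, so u = (cos -66.8°, sin -66.8°) = (0.39394, -0.91914) and n = (−sin -66.8°, cos -66.8°) = (0.91914, 0.39394). E is at the origin and V lies 34.0 along u from E, so V = 34.0·u = (13.394, -31.251). Tangency of A1 to both parallel lines with radius 6.2 puts T and F at E ± 6.2·n: T = (5.6986, 2.4424), F = (-5.6986, -2.4424). Equal radii place A and J the same way about V: A = V + 6.2·n = (19.093, -28.808), J = V − 6.2·n = (7.6954, -33.693). Then |EA| = |A − E| = 34.561.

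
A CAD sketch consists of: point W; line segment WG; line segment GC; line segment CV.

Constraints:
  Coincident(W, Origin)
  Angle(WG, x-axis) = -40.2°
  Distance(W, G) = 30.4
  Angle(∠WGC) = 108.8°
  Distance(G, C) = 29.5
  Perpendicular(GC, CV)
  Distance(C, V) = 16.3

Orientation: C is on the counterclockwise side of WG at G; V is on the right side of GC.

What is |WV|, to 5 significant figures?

59.802

W is at the origin; WG runs at -40.2° with length 30.4, so G = 30.4·(cos -40.2°, sin -40.2°) = (23.219, -19.622). ∠WGC = 108.8°, so GC runs at -40.2° + (180° − 108.8°) = 31.000° from the x-axis; with |GC| = 29.5, C = G + 29.5·(cos 31.000°, sin 31.000°) = (48.506, -4.4283). The perpendicularity gives CV at right angles to GC; with |CV| = 16.3 on the right of GC, V = C + 16.3·(0.51504, -0.85717) = (56.901, -18.400). Then |WV| = |V − W| = 59.802.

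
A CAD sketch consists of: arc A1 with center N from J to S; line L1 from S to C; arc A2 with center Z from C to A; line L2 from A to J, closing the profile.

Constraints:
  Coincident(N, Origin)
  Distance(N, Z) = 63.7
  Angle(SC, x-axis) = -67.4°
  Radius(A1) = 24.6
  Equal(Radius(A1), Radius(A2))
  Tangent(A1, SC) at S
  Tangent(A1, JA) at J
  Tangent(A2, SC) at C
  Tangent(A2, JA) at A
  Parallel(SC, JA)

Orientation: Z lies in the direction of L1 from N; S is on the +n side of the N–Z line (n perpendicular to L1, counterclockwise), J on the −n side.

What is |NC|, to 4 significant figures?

68.29

The slot axis is L1's direction at -67.4°, so u = (cos -67.4°, sin -67.4°) = (0.3843, -0.9232) and n = (−sin -67.4°, cos -67.4°) = (0.9232, 0.3843). N is at the origin and Z lies 63.7 along u from N, so Z = 63.7·u = (24.48, -58.81). Tangency of A1 to both parallel lines with radius 24.6 puts S and J at N ± 24.6·n: S = (22.71, 9.454), J = (-22.71, -9.454). Equal radii place C and A the same way about Z: C = Z + 24.6·n = (47.19, -49.35), A = Z − 24.6·n = (1.769, -68.26). Then |NC| = |C − N| = 68.29.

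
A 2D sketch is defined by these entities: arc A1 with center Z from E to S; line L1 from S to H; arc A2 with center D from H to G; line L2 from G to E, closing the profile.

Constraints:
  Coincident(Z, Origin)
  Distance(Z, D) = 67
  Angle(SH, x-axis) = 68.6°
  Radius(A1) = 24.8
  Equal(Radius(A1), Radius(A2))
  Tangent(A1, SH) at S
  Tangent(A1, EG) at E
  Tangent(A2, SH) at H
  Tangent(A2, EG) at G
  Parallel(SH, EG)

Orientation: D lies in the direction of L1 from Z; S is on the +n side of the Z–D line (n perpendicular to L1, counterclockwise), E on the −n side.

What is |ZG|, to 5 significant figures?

71.443

The slot axis is L1's direction at 68.6°, so u = (cos 68.6°, sin 68.6°) = (0.36488, 0.93106) and n = (−sin 68.6°, cos 68.6°) = (-0.93106, 0.36488). Z is at the origin and D lies 67.0 along u from Z, so D = 67.0·u = (24.447, 62.381). Tangency of A1 to both parallel lines with radius 24.8 puts S and E at Z ± 24.8·n: S = (-23.090, 9.0489), E = (23.090, -9.0489). Equal radii place H and G the same way about D: H = D + 24.8·n = (1.3566, 71.430), G = D − 24.8·n = (47.537, 53.332). Then |ZG| = |G − Z| = 71.443.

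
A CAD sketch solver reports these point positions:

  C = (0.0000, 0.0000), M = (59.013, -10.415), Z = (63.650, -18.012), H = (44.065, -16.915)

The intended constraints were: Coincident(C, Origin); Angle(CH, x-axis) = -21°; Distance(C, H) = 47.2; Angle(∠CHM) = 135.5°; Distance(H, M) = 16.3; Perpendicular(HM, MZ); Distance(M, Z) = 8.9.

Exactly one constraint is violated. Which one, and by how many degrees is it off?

Perpendicular(HM, MZ) — off by 7.90°.

C = (0.00, 0.00) ✓; CH at -21.00° ✓; |CH| = 47.20 ✓; ∠CHM = 135.5° ✓; |HM| = 16.30 ✓; ∠(HM, MZ) = 82.10° ✗; |MZ| = 8.900 ✓.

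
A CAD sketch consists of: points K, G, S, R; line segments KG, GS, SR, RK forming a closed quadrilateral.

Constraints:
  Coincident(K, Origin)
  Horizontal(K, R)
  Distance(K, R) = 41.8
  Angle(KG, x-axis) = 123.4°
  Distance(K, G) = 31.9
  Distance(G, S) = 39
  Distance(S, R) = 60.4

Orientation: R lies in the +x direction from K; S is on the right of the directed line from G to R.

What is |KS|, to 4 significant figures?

21.28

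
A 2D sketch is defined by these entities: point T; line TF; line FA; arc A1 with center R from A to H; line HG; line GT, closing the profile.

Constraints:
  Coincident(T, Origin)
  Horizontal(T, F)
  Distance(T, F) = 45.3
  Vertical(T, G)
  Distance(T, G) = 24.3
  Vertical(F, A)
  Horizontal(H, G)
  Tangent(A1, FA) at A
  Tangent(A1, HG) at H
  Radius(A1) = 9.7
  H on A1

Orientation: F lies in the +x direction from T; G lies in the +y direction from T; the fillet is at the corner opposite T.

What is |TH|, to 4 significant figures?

43.10

The virtual corner opposite T is at (45.30, 24.30). A1 meets FA tangentially, so RA is at right angles to FA and the tangent condition forces RH to be normal to HG, with radius 9.7, so the center R sits 9.7 in from both sides at R = (35.60, 14.60). That places the tangent points at A = (45.30, 14.60) on FA and H = (35.60, 24.30) on HG. Then |TH| = |H − T| = 43.10.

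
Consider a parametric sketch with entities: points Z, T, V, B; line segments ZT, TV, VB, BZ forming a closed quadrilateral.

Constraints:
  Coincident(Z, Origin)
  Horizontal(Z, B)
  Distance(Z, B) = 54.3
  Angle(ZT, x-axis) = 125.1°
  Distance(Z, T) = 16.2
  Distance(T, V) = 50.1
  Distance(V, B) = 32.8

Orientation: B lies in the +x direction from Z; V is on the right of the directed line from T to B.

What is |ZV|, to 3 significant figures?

34.6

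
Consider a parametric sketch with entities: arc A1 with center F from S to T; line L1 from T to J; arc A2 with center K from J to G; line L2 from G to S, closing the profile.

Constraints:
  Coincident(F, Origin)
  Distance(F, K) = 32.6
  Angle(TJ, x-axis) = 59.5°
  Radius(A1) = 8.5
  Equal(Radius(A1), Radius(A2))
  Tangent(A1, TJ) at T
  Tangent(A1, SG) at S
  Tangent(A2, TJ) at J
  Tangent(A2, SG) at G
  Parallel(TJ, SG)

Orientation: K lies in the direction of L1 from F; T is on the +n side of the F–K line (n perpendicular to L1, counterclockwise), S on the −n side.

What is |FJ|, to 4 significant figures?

33.69

The slot axis is L1's direction at 59.5°, so u = (cos 59.5°, sin 59.5°) = (0.5075, 0.8616) and n = (−sin 59.5°, cos 59.5°) = (-0.8616, 0.5075). F is at the origin and K lies 32.6 along u from F, so K = 32.6·u = (16.55, 28.09). Tangency of A1 to both parallel lines with radius 8.5 puts T and S at F ± 8.5·n: T = (-7.324, 4.314), S = (7.324, -4.314). Equal radii place J and G the same way about K: J = K + 8.5·n = (9.222, 32.40), G = K − 8.5·n = (23.87, 23.78). Then |FJ| = |J − F| = 33.69.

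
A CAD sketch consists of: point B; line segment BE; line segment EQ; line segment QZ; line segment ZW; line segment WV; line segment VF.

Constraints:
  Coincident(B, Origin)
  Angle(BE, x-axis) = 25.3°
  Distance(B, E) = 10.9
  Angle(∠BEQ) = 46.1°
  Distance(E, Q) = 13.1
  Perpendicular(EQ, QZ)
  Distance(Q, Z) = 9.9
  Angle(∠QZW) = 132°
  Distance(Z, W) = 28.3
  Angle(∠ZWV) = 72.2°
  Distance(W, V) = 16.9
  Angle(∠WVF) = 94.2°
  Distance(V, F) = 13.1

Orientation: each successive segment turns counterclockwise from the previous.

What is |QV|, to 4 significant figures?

31.01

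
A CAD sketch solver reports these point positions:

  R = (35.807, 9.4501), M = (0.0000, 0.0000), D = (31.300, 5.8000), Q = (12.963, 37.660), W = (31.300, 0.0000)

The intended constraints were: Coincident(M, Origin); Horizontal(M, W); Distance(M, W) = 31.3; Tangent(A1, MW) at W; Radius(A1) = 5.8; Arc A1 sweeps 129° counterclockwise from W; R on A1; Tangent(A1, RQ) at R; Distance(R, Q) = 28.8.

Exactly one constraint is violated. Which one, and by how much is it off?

Distance(R, Q) = 28.8 — off by 7.50.

M = (0.00, 0.00) ✓; M.y = 0.00, W.y = 0.00 ✓; |MW| = 31.30 ✓; ∠(DW, WM) = 90.00° ✓; |DW| = 5.800 ✓; bearing(D→R) − bearing(D→W) = 129.0° ✓; |DR| = 5.800 ✓; ∠(DR, RQ) = 90.00° ✓; |RQ| = 36.30 ✗.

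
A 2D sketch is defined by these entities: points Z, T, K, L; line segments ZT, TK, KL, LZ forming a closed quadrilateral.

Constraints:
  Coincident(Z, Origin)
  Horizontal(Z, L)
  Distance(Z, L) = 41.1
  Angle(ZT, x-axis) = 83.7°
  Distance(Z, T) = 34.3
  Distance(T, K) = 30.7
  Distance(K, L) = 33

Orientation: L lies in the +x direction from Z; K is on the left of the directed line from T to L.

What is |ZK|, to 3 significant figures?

47.2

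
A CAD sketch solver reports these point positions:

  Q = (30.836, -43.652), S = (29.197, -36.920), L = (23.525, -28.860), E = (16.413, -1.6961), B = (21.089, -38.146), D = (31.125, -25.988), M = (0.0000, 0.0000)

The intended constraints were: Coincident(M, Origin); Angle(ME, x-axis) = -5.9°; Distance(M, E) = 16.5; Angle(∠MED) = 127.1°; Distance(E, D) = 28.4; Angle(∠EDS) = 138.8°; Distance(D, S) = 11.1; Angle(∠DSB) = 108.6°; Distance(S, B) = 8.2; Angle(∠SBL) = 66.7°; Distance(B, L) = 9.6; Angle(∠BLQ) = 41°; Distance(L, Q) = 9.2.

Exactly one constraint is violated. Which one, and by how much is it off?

Distance(L, Q) = 9.2 — off by 7.30.

M = (0.00, 0.00) ✓; ME at -5.900° ✓; |ME| = 16.50 ✓; ∠MED = 127.1° ✓; |ED| = 28.40 ✓; ∠EDS = 138.8° ✓; |DS| = 11.10 ✓; ∠DSB = 108.6° ✓; |SB| = 8.200 ✓; ∠SBL = 66.70° ✓; |BL| = 9.600 ✓; ∠BLQ = 41.00° ✓; |LQ| = 16.50 ✗.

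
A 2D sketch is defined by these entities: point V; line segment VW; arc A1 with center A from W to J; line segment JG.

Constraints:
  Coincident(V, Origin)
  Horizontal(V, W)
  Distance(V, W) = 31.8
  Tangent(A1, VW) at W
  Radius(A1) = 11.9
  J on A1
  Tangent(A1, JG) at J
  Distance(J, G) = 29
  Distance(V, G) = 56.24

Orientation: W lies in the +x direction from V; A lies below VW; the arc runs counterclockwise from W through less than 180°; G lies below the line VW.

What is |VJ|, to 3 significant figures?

28.1

Checks: |AJ| = 11.90 ✓; ∠(AJ, JG) = 90.00° ✓; |JG| = 29.00 ✓; |VG| = 56.24 ✓.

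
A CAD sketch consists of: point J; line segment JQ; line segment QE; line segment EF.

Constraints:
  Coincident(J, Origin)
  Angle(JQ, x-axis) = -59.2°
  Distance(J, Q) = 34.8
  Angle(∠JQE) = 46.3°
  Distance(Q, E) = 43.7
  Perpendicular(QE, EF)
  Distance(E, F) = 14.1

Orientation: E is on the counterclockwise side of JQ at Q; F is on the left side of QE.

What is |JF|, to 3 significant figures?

22.6

J is at the origin; JQ runs at -59.2° with length 34.8, so Q = 34.8·(cos -59.2°, sin -59.2°) = (17.8, -29.9). ∠JQE = 46.3°, so QE runs at -59.2° + (180° − 46.3°) = 74.5° from the x-axis; with |QE| = 43.7, E = Q + 43.7·(cos 74.5°, sin 74.5°) = (29.5, 12.2). The perpendicularity gives EF at right angles to QE; with |EF| = 14.1 on the left of QE, F = E + 14.1·(-0.964, 0.267) = (15.9, 16.0). Then |JF| = |F − J| = 22.6.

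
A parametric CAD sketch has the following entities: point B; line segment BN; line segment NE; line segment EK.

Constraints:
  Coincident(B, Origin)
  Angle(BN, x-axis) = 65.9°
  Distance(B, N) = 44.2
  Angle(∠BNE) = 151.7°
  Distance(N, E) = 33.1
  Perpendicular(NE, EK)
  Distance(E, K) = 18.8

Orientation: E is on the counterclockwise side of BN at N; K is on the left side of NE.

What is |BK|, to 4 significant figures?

72.05

B is at the origin; BN runs at 65.9° with length 44.2, so N = 44.2·(cos 65.9°, sin 65.9°) = (18.05, 40.35). ∠BNE = 151.7°, so NE runs at 65.9° + (180° − 151.7°) = 94.20° from the x-axis; with |NE| = 33.1, E = N + 33.1·(cos 94.20°, sin 94.20°) = (15.62, 73.36). NE is perpendicular to EK; with |EK| = 18.8 on the left of NE, K = E + 18.8·(-0.9973, -0.07324) = (-3.125, 71.98). Then |BK| = |K − B| = 72.05.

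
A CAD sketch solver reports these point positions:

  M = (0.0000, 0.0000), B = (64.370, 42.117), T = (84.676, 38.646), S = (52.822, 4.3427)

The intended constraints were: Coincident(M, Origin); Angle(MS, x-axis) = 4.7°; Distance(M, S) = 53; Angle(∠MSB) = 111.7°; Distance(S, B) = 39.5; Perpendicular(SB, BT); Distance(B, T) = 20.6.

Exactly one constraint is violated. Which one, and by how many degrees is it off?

Perpendicular(SB, BT) — off by 7.30°.

M = (0.00, 0.00) ✓; MS at 4.700° ✓; |MS| = 53.00 ✓; ∠MSB = 111.7° ✓; |SB| = 39.50 ✓; ∠(SB, BT) = 82.70° ✗; |BT| = 20.60 ✓.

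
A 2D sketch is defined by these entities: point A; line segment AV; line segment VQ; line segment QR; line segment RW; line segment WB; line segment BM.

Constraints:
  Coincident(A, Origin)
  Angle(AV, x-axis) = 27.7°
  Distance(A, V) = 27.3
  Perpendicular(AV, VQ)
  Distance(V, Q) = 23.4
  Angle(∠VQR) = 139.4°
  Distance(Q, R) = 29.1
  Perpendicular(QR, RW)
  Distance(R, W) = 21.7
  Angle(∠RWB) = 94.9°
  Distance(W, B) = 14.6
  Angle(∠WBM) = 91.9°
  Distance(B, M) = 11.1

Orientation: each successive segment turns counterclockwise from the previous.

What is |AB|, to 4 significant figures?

19.52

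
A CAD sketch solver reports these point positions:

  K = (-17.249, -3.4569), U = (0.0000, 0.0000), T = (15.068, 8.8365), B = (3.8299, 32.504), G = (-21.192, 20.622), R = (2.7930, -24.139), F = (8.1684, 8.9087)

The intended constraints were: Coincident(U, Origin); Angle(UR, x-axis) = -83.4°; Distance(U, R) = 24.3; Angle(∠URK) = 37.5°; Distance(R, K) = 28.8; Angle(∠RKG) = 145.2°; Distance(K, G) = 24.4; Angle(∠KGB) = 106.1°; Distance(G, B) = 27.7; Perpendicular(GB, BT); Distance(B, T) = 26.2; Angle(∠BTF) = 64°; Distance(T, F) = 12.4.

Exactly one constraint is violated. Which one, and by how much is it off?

Distance(T, F) = 12.4 — off by 5.50.

U = (0.00, 0.00) ✓; UR at -83.40° ✓; |UR| = 24.30 ✓; ∠URK = 37.50° ✓; |RK| = 28.80 ✓; ∠RKG = 145.2° ✓; |KG| = 24.40 ✓; ∠KGB = 106.1° ✓; |GB| = 27.70 ✓; ∠(GB, BT) = 90.00° ✓; |BT| = 26.20 ✓; ∠BTF = 64.00° ✓; |TF| = 6.900 ✗.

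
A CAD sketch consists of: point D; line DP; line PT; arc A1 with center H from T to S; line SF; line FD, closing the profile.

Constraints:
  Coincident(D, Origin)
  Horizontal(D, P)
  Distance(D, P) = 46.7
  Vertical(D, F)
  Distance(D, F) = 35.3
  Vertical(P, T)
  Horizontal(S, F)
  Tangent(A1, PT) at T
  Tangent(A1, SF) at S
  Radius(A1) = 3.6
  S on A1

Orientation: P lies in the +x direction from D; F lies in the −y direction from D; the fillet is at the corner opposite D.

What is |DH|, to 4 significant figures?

53.50

D and F share the same x with |DF| = 35.3 and F on the −y side, so F = (0.000, -35.30). The virtual corner opposite D is at (46.70, -35.30). Since A1 is tangent to PT there, HT ⟂ PT and since A1 is tangent to SF there, HS ⟂ SF, with radius 3.6, so the center H sits 3.6 in from both sides at H = (43.10, -31.70). Then |DH| = |H − D| = 53.50.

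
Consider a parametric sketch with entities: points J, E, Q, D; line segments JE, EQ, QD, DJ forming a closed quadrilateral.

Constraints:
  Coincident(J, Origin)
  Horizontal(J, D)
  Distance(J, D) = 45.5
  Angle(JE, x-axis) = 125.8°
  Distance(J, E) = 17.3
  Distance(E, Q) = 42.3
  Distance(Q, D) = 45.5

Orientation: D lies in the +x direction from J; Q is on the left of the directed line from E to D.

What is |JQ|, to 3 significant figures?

46.2

Checks: |EQ| = 42.30 ✓; |QD| = 45.50 ✓.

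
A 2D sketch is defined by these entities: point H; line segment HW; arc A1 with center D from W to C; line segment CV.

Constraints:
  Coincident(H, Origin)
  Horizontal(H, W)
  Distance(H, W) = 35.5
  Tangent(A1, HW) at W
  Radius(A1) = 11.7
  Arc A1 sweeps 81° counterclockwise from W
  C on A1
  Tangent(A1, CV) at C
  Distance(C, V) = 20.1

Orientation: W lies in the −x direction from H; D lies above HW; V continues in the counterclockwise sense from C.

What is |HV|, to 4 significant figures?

36.28

On A1, W sits at bearing -90° from D; an 81° counterclockwise sweep puts C at bearing -9°, so C = D + 11.7·(cos -9°, sin -9°) = (-23.94, 9.870). The tangent condition forces DC to be normal to CV, so CV runs along (−sin -9°, cos -9°); with |CV| = 20.1, V = (-20.80, 29.72). Then |HV| = |V − H| = 36.28.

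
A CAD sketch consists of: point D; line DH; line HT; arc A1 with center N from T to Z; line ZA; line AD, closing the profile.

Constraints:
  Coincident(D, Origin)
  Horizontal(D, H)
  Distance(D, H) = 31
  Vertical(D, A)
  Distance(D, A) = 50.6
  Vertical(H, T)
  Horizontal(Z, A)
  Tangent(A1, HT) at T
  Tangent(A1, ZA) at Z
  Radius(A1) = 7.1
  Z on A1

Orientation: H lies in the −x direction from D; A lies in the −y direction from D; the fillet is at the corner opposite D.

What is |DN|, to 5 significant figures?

49.633

DA is vertical with |DA| = 50.6 and A on the −y side, so A = (0.0000, -50.600). The virtual corner opposite D is at (-31.000, -50.600). Since A1 is tangent to HT there, NT ⟂ HT and the tangent condition forces NZ to be normal to ZA, with radius 7.1, so the center N sits 7.1 in from both sides at N = (-23.900, -43.500). Then |DN| = |N − D| = 49.633.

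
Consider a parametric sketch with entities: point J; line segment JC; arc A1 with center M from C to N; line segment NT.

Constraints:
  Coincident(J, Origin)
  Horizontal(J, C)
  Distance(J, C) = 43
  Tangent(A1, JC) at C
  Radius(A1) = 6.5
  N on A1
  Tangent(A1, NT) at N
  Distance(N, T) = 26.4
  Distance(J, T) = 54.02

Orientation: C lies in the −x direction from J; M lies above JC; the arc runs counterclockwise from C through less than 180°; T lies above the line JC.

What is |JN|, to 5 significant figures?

37.484

Checks: ∠(MC, CJ) = 90.00° ✓; |MN| = 6.500 ✓; ∠(MN, NT) = 90.00° ✓; |NT| = 26.40 ✓; |JT| = 54.02 ✓.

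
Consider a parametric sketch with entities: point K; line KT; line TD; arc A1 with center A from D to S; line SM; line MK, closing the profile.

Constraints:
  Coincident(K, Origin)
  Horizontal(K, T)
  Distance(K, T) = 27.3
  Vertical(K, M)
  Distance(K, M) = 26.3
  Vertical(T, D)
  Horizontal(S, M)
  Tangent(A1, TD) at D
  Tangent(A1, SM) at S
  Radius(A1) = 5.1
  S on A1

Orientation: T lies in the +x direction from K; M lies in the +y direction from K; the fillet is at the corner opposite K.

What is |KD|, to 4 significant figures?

34.56

K is at the origin; K and T share the same y with |KT| = 27.3 and T on the +x side, so T = (27.30, 0.000). K and M share the same x with |KM| = 26.3 and M on the +y side, so M = (0.000, 26.30). The virtual corner opposite K is at (27.30, 26.30). The tangent condition forces AD to be normal to TD and tangency of A1 to SM means the radius AS is perpendicular to SM, with radius 5.1, so the center A sits 5.1 in from both sides at A = (22.20, 21.20). That places the tangent points at D = (27.30, 21.20) on TD and S = (22.20, 26.30) on SM. Then |KD| = |D − K| = 34.56.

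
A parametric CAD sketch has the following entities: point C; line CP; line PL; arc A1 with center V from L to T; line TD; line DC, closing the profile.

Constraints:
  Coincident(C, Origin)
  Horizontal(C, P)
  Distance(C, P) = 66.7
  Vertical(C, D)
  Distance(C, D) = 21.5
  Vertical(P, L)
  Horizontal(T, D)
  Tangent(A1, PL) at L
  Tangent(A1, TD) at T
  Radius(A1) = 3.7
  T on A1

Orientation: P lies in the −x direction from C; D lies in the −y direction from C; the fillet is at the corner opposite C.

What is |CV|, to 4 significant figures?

65.47

C is at the origin; C and P share the same y with |CP| = 66.7 and P on the −x side, so P = (-66.70, 0.000). CD is vertical with |CD| = 21.5 and D on the −y side, so D = (0.000, -21.50). The virtual corner opposite C is at (-66.70, -21.50). A1 meets PL tangentially, so VL is at right angles to PL and A1 meets TD tangentially, so VT is at right angles to TD, with radius 3.7, so the center V sits 3.7 in from both sides at V = (-63.00, -17.80). Then |CV| = |V − C| = 65.47.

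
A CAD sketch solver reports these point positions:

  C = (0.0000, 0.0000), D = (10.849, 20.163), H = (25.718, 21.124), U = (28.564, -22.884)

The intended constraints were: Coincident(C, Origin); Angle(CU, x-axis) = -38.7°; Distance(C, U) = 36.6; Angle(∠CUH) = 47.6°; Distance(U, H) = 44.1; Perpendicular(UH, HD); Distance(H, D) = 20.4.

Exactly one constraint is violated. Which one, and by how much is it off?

Distance(H, D) = 20.4 — off by 5.50.

C = (0.00, 0.00) ✓; CU at -38.70° ✓; |CU| = 36.60 ✓; ∠CUH = 47.60° ✓; |UH| = 44.10 ✓; ∠(UH, HD) = 90.00° ✓; |HD| = 14.90 ✗.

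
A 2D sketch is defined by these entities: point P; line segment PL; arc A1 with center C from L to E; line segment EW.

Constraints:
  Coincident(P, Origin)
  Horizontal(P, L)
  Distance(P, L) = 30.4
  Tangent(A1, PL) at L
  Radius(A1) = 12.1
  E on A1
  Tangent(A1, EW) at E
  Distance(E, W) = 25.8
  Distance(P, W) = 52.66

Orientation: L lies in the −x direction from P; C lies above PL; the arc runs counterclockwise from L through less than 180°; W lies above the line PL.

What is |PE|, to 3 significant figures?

27.3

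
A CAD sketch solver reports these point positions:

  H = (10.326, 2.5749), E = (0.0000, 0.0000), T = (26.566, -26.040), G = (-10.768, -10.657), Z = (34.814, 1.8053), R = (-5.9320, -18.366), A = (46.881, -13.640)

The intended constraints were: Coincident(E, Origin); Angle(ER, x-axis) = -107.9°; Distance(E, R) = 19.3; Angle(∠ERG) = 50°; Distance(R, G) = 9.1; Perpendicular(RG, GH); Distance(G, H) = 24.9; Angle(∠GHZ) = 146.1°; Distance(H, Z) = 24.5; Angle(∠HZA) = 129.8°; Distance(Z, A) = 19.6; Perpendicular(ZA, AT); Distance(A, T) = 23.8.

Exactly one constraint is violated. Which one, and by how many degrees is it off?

Perpendicular(ZA, AT) — off by 6.60°.

E = (0.00, 0.00) ✓; ER at -107.9° ✓; |ER| = 19.30 ✓; ∠ERG = 50.00° ✓; |RG| = 9.100 ✓; ∠(RG, GH) = 90.00° ✓; |GH| = 24.90 ✓; ∠GHZ = 146.1° ✓; |HZ| = 24.50 ✓; ∠HZA = 129.8° ✓; |ZA| = 19.60 ✓; ∠(ZA, AT) = 96.60° ✗; |AT| = 23.80 ✓.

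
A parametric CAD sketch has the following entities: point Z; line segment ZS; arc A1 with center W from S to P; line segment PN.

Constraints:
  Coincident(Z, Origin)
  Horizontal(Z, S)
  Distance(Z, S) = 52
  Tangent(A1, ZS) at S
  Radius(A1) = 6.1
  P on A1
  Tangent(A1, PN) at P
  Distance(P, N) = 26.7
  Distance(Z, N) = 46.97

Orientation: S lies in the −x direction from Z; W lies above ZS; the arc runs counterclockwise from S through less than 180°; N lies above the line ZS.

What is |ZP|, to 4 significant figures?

46.45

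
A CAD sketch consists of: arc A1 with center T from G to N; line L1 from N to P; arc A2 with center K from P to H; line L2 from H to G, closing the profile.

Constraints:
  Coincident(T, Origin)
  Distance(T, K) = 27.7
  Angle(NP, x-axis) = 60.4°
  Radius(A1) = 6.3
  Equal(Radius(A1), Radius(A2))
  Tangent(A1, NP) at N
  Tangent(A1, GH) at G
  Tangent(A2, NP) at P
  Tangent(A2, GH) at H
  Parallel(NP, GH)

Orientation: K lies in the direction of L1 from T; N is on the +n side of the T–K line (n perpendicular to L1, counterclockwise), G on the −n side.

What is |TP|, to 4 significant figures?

28.41

Tangency of A1 to both parallel lines with radius 6.3 puts N and G at T ± 6.3·n: N = (-5.478, 3.112), G = (5.478, -3.112). Equal radii place P and H the same way about K: P = K + 6.3·n = (8.204, 27.20), H = K − 6.3·n = (19.16, 20.97). Then |TP| = |P − T| = 28.41.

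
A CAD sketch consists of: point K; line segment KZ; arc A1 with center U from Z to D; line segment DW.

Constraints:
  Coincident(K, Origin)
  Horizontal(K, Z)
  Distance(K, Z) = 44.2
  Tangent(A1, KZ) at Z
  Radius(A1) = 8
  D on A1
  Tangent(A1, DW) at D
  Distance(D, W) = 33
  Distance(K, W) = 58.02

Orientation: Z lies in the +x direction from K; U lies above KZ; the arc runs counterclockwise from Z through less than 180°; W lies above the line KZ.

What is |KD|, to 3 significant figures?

52.8

K is at the origin; K and Z share the same y with |KZ| = 44.2 and Z on the +x side, so Z = (44.2, 0.00). Tangency of A1 to KZ means the radius UZ is perpendicular to KZ, so U = Z + (0, 8) = (44.2, 8.00). Since UD ⟂ DW (tangency), |UW| = √(8.0² + 33.0²) = 34.0 regardless of where D sits on A1. So W lies on both circle(K, 58.02) and circle(U, 34.0); the above-KZ intersection is W = (40.3, 41.7). D is the foot of the tangent from W: D = (51.7, 10.8).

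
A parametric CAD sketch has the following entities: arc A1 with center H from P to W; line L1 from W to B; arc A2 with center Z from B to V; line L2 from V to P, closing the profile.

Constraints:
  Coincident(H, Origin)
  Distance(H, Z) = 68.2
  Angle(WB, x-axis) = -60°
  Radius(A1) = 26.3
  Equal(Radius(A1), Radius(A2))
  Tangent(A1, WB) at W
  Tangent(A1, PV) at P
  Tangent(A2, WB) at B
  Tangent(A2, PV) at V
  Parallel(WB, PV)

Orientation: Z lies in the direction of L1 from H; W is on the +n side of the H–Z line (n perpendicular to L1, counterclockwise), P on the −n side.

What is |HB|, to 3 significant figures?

73.1

The slot axis is L1's direction at -60.0°, so u = (cos -60.0°, sin -60.0°) = (0.500, -0.866) and n = (−sin -60.0°, cos -60.0°) = (0.866, 0.500). H is at the origin and Z lies 68.2 along u from H, so Z = 68.2·u = (34.1, -59.1). Tangency of A1 to both parallel lines with radius 26.3 puts W and P at H ± 26.3·n: W = (22.8, 13.2), P = (-22.8, -13.2). Equal radii place B and V the same way about Z: B = Z + 26.3·n = (56.9, -45.9), V = Z − 26.3·n = (11.3, -72.2). Then |HB| = |B − H| = 73.1.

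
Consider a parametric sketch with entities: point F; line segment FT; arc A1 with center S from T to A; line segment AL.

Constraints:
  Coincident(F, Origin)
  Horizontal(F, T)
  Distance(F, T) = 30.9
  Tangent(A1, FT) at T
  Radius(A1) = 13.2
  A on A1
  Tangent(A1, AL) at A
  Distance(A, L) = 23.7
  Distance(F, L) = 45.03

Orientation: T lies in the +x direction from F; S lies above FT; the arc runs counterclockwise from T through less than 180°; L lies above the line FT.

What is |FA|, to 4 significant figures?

45.98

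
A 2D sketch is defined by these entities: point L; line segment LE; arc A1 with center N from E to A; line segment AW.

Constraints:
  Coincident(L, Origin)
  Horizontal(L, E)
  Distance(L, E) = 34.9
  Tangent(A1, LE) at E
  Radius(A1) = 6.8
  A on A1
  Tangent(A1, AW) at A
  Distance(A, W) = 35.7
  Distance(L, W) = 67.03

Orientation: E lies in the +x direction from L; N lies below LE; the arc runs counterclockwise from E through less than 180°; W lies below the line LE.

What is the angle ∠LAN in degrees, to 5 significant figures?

111.37°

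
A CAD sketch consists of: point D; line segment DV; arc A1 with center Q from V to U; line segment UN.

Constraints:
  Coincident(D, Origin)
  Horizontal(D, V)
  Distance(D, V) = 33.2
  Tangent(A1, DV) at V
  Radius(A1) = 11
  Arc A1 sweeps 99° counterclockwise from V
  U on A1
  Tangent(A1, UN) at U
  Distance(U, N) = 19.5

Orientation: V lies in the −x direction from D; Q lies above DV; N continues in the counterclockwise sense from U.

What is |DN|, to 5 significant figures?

40.831

D is at the origin; DV is horizontal with |DV| = 33.2 and V on the −x side, so V = (-33.200, 0.0000). The tangent condition forces QV to be normal to DV, so Q = V + (0, 11) = (-33.200, 11.000). On A1, V sits at bearing -90° from Q; a 99° counterclockwise sweep puts U at bearing 9°, so U = Q + 11.0·(cos 9°, sin 9°) = (-22.335, 12.721). Tangency of A1 to UN means the radius QU is perpendicular to UN, so UN runs along (−sin 9°, cos 9°); with |UN| = 19.5, N = (-25.386, 31.981). Then |DN| = |N − D| = 40.831.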